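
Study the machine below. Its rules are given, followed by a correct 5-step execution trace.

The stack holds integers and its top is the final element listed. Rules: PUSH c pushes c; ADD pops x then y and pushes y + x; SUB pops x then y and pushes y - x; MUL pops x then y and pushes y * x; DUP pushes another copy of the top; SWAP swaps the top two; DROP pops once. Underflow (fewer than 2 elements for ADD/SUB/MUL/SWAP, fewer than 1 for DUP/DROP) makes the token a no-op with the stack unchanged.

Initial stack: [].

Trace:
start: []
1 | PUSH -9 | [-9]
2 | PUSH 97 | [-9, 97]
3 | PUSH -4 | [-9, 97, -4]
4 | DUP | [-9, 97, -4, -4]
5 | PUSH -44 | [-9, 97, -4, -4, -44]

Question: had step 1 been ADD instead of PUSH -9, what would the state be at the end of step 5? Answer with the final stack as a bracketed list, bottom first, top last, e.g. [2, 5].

(re-executing from step 1 with the substitution; state before step 1: [])
1 | ADD | []
2 | PUSH 97 | [97]
3 | PUSH -4 | [97, -4]
4 | DUP | [97, -4, -4]
5 | PUSH -44 | [97, -4, -4, -44]

[97, -4, -4, -44]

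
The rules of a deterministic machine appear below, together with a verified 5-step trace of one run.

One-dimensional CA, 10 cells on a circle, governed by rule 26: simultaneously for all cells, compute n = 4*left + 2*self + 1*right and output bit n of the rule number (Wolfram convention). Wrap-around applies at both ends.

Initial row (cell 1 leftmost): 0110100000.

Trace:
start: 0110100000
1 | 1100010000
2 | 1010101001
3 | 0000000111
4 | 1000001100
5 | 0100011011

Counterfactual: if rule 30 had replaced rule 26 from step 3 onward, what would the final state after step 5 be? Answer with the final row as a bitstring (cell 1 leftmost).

(re-executing steps 3..5 under rule 30; state before step 3: 1010101001)
3 | 0010101111
4 | 1110101000
5 | 1000101101

1000101101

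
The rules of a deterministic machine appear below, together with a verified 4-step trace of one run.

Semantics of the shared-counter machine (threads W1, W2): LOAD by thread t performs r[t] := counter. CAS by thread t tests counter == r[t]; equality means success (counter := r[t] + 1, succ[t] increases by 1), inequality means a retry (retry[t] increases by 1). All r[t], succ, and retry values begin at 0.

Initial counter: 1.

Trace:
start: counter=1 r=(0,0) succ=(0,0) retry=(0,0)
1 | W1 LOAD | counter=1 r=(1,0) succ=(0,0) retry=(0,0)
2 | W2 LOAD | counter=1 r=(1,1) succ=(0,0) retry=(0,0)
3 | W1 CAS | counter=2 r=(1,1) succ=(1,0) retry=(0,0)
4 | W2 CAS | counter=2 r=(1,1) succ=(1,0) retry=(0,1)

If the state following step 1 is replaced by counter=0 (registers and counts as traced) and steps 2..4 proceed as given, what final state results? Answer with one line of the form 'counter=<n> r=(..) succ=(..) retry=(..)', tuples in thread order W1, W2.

state after step 1 := counter=0 r=(1,0) succ=(0,0) retry=(0,0)
2 | W2 LOAD | counter=0 r=(1,0) succ=(0,0) retry=(0,0)
3 | W1 CAS | counter=0 r=(1,0) succ=(0,0) retry=(1,0)
4 | W2 CAS | counter=1 r=(1,0) succ=(0,1) retry=(1,0)

counter=1 r=(1,0) succ=(0,1) retry=(1,0)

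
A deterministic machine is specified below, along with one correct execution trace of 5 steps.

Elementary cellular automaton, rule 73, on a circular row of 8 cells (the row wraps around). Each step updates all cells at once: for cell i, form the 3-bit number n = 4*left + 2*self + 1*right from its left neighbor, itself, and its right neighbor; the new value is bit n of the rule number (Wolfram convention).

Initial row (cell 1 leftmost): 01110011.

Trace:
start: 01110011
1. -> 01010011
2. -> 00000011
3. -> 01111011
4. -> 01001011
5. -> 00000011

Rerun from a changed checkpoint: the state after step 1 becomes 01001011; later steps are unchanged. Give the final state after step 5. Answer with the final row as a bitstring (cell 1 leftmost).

state after step 1 := 01001011
2. -> 00000011
3. -> 01111011
4. -> 01001011
5. -> 00000011

00000011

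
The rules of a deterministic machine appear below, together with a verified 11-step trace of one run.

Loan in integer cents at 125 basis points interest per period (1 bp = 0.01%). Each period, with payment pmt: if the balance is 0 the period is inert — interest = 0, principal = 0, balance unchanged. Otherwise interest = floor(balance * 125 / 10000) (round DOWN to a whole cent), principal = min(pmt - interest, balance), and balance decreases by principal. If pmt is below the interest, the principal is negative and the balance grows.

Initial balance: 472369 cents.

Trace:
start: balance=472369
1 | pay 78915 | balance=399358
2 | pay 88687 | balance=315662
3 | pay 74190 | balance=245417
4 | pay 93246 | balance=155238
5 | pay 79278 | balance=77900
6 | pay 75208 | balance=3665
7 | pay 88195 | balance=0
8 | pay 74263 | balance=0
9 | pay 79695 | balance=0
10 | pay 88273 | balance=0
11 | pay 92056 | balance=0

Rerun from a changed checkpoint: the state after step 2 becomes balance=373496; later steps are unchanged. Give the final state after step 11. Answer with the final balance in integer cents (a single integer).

0

state after step 2 := balance=373496
3 | pay 74190 | balance=303974
4 | pay 93246 | balance=214527
5 | pay 79278 | balance=137930
6 | pay 75208 | balance=64446
7 | pay 88195 | balance=0
8 | pay 74263 | balance=0
9 | pay 79695 | balance=0
10 | pay 88273 | balance=0
11 | pay 92056 | balance=0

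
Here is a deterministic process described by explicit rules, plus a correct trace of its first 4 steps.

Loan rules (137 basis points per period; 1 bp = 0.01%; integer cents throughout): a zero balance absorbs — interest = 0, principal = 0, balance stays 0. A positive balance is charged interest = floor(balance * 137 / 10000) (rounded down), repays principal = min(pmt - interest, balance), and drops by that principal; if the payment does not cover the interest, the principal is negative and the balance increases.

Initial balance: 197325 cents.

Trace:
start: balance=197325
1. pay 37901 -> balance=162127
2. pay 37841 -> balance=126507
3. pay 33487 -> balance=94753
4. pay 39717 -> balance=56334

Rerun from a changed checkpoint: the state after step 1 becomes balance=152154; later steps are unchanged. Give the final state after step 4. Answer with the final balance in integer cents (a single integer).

45944

state after step 1 := balance=152154
2. pay 37841 -> balance=116397
3. pay 33487 -> balance=84504
4. pay 39717 -> balance=45944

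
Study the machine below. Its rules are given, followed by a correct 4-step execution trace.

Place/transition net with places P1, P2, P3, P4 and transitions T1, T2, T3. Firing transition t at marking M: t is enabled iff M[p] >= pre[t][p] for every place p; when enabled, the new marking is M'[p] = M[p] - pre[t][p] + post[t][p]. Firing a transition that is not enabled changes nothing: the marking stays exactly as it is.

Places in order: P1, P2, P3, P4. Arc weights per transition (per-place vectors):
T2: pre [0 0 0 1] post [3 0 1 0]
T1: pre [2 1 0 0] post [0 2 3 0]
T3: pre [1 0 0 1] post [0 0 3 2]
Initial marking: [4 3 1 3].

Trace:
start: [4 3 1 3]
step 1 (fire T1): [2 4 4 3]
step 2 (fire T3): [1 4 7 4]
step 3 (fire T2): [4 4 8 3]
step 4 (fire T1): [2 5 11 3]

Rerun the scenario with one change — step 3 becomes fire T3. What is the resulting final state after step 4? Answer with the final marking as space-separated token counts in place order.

(re-executing from step 3 with the substitution; state before step 3: [1 4 7 4])
step 3 (fire T3): [0 4 10 5]
step 4 (fire T1): [0 4 10 5]

0 4 10 5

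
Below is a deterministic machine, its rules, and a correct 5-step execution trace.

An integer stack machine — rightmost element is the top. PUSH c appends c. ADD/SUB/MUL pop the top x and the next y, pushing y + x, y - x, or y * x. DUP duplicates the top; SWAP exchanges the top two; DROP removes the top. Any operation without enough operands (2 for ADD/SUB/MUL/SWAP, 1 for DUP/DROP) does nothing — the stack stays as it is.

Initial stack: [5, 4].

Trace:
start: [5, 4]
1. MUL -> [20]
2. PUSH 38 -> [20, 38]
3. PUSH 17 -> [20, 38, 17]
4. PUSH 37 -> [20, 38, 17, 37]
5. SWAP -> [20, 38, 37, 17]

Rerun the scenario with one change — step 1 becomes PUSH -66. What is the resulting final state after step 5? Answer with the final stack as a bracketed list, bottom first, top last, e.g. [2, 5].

(re-executing from step 1 with the substitution; state before step 1: [5, 4])
1. PUSH -66 -> [5, 4, -66]
2. PUSH 38 -> [5, 4, -66, 38]
3. PUSH 17 -> [5, 4, -66, 38, 17]
4. PUSH 37 -> [5, 4, -66, 38, 17, 37]
5. SWAP -> [5, 4, -66, 38, 37, 17]

[5, 4, -66, 38, 37, 17]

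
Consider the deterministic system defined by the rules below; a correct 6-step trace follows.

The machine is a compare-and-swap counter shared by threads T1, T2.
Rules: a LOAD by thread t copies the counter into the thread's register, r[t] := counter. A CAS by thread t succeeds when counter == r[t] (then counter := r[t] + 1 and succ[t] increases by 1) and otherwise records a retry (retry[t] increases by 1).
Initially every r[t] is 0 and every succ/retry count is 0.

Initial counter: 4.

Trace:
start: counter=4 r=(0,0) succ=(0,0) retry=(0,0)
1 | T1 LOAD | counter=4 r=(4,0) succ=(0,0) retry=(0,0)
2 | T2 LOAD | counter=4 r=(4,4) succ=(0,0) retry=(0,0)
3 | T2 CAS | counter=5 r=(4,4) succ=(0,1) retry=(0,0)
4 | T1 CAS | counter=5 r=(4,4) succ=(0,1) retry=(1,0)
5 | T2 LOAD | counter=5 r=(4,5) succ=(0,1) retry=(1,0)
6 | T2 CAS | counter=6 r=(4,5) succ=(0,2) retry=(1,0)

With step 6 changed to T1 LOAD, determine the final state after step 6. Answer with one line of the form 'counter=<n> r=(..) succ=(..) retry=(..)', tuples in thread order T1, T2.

counter=5 r=(5,5) succ=(0,1) retry=(1,0)

(re-executing from step 6 with the substitution; state before step 6: counter=5 r=(4,5) succ=(0,1) retry=(1,0))
6 | T1 LOAD | counter=5 r=(5,5) succ=(0,1) retry=(1,0)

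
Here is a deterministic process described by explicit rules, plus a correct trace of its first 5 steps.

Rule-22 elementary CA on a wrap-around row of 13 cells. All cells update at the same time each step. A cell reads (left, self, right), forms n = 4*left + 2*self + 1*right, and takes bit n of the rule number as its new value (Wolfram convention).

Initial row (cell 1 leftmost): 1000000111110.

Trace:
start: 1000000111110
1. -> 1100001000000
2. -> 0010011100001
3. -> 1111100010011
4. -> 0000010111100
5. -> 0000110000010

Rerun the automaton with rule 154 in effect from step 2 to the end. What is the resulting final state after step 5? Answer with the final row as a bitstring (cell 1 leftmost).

(re-executing steps 2..5 under rule 154; state before step 2: 1100001000000)
2. -> 1010010100001
3. -> 0001100010011
4. -> 1011010101110
5. -> 0010000001100

0010000001100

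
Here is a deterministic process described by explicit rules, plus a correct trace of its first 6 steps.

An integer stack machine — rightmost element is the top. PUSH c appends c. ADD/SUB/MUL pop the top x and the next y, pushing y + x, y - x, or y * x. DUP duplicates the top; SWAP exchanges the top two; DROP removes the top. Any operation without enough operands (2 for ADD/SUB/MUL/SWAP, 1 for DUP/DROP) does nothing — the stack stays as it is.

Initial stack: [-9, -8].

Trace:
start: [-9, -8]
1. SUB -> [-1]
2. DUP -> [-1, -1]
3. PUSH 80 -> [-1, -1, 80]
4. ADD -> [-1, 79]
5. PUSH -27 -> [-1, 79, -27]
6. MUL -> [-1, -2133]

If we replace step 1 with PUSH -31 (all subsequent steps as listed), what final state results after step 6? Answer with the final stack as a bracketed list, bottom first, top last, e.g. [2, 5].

(re-executing from step 1 with the substitution; state before step 1: [-9, -8])
1. PUSH -31 -> [-9, -8, -31]
2. DUP -> [-9, -8, -31, -31]
3. PUSH 80 -> [-9, -8, -31, -31, 80]
4. ADD -> [-9, -8, -31, 49]
5. PUSH -27 -> [-9, -8, -31, 49, -27]
6. MUL -> [-9, -8, -31, -1323]

[-9, -8, -31, -1323]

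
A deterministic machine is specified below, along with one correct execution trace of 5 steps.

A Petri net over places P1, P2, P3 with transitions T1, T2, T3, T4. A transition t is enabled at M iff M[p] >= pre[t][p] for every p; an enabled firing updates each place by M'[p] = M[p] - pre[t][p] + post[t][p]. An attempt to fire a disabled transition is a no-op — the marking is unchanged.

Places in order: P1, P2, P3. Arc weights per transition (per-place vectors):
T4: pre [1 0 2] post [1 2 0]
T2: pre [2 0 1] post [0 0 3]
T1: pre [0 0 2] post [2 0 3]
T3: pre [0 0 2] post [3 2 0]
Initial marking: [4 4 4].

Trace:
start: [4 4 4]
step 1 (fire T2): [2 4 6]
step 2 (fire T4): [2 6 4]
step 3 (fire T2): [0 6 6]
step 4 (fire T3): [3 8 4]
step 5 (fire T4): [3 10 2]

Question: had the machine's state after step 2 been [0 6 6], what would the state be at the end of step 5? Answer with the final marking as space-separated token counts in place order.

state after step 2 := [0 6 6]
step 3 (fire T2): [0 6 6]
step 4 (fire T3): [3 8 4]
step 5 (fire T4): [3 10 2]

3 10 2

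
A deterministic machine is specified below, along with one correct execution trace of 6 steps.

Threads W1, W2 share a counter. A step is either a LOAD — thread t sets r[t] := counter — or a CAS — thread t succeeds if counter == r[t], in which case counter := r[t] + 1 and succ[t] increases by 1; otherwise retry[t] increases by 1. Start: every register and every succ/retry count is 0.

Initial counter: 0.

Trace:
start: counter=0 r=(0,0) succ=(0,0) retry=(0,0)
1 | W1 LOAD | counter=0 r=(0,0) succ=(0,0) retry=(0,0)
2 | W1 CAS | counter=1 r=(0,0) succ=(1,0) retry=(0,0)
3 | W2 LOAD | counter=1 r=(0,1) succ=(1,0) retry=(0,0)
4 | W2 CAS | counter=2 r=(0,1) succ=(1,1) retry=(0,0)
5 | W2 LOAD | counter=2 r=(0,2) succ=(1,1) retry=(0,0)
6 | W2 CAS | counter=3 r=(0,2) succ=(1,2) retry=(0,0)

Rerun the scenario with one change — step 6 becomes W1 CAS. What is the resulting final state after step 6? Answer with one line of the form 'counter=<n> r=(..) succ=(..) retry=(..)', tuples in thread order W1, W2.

(re-executing from step 6 with the substitution; state before step 6: counter=2 r=(0,2) succ=(1,1) retry=(0,0))
6 | W1 CAS | counter=2 r=(0,2) succ=(1,1) retry=(1,0)

counter=2 r=(0,2) succ=(1,1) retry=(1,0)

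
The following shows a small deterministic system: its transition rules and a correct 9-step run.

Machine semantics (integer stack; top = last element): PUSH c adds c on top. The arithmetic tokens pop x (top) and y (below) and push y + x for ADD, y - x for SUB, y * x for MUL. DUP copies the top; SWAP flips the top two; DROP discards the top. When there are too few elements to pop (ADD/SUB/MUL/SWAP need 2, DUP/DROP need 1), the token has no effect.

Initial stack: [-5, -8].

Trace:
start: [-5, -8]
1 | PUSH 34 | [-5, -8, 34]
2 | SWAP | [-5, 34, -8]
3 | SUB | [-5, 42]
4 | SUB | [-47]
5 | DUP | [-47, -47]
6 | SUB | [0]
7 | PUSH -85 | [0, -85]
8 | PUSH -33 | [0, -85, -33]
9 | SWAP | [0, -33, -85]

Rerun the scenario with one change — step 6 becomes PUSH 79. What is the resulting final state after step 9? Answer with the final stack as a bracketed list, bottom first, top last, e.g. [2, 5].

(re-executing from step 6 with the substitution; state before step 6: [-47, -47])
6 | PUSH 79 | [-47, -47, 79]
7 | PUSH -85 | [-47, -47, 79, -85]
8 | PUSH -33 | [-47, -47, 79, -85, -33]
9 | SWAP | [-47, -47, 79, -33, -85]

[-47, -47, 79, -33, -85]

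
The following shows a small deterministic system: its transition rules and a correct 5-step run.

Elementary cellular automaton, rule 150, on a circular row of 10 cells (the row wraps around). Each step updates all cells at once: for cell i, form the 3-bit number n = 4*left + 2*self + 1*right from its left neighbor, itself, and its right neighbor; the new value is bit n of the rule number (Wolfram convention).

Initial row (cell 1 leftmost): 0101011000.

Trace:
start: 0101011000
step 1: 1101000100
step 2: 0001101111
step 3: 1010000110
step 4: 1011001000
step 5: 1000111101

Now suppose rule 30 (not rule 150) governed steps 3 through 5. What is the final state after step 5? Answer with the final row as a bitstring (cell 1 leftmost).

(re-executing steps 3..5 under rule 30; state before step 3: 0001101111)
step 3: 1011001000
step 4: 1010111101
step 5: 0010100001

0010100001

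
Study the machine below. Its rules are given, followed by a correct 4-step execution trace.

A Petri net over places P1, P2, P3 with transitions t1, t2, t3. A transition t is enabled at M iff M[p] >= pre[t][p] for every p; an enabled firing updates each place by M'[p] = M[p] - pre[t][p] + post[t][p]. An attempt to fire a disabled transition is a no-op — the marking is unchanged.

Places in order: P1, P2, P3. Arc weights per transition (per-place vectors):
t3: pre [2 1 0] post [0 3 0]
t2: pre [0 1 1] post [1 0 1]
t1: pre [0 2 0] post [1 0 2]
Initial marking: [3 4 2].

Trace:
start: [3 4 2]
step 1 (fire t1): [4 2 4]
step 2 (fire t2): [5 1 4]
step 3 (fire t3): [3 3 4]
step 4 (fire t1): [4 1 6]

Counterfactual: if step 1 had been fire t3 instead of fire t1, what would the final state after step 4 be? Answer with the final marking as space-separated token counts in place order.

(re-executing from step 1 with the substitution; state before step 1: [3 4 2])
step 1 (fire t3): [1 6 2]
step 2 (fire t2): [2 5 2]
step 3 (fire t3): [0 7 2]
step 4 (fire t1): [1 5 4]

1 5 4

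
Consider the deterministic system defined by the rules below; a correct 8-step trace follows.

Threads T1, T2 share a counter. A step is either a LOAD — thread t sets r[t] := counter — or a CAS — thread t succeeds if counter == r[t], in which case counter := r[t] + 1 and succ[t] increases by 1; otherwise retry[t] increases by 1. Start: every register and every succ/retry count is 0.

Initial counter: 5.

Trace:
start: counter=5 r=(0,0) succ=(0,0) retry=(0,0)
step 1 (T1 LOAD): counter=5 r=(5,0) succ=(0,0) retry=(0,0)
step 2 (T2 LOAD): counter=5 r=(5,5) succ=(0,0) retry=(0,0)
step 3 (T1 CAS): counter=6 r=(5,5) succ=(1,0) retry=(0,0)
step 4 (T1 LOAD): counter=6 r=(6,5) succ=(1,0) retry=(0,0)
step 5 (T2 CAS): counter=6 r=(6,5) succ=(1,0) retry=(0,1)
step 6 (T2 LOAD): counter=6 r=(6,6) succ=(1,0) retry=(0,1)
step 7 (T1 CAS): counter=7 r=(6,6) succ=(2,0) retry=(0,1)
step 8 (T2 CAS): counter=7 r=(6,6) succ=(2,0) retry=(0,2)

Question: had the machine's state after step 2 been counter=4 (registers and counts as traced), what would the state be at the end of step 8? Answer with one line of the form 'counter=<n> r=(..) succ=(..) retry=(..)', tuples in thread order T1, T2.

state after step 2 := counter=4 r=(5,5) succ=(0,0) retry=(0,0)
step 3 (T1 CAS): counter=4 r=(5,5) succ=(0,0) retry=(1,0)
step 4 (T1 LOAD): counter=4 r=(4,5) succ=(0,0) retry=(1,0)
step 5 (T2 CAS): counter=4 r=(4,5) succ=(0,0) retry=(1,1)
step 6 (T2 LOAD): counter=4 r=(4,4) succ=(0,0) retry=(1,1)
step 7 (T1 CAS): counter=5 r=(4,4) succ=(1,0) retry=(1,1)
step 8 (T2 CAS): counter=5 r=(4,4) succ=(1,0) retry=(1,2)

counter=5 r=(4,4) succ=(1,0) retry=(1,2)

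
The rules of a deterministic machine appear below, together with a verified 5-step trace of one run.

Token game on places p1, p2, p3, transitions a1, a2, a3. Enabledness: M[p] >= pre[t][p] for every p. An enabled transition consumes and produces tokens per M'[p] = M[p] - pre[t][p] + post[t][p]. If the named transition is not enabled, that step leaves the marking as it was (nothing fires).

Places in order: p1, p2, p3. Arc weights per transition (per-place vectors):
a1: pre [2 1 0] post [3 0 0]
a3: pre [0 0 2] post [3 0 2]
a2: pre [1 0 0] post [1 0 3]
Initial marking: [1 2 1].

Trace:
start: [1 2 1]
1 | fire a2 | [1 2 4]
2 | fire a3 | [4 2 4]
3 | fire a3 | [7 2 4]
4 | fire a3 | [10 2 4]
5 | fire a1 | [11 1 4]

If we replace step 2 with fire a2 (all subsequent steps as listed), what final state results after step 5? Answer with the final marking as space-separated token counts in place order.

(re-executing from step 2 with the substitution; state before step 2: [1 2 4])
2 | fire a2 | [1 2 7]
3 | fire a3 | [4 2 7]
4 | fire a3 | [7 2 7]
5 | fire a1 | [8 1 7]

8 1 7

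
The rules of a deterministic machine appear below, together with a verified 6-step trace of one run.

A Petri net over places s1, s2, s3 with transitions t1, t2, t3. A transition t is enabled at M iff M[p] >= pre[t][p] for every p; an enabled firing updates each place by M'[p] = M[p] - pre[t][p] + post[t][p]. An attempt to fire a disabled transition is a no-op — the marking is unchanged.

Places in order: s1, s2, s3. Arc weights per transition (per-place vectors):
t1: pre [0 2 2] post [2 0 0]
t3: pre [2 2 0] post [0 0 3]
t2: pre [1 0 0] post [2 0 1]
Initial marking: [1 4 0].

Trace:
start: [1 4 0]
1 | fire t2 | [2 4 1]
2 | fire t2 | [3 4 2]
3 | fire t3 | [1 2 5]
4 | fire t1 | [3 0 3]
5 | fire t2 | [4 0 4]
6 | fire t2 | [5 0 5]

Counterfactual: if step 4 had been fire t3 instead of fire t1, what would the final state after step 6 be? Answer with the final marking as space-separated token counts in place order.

(re-executing from step 4 with the substitution; state before step 4: [1 2 5])
4 | fire t3 | [1 2 5]
5 | fire t2 | [2 2 6]
6 | fire t2 | [3 2 7]

3 2 7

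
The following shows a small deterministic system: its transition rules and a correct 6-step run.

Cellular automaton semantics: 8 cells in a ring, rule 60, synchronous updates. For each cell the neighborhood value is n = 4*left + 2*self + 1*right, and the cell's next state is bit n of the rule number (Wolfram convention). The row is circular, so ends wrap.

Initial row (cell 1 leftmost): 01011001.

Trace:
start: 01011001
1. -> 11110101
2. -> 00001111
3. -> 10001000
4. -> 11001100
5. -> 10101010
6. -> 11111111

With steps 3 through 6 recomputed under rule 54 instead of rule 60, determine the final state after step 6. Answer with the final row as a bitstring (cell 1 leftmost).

00001001

(re-executing steps 3..6 under rule 54; state before step 3: 00001111)
3. -> 10010000
4. -> 11111001
5. -> 00000110
6. -> 00001001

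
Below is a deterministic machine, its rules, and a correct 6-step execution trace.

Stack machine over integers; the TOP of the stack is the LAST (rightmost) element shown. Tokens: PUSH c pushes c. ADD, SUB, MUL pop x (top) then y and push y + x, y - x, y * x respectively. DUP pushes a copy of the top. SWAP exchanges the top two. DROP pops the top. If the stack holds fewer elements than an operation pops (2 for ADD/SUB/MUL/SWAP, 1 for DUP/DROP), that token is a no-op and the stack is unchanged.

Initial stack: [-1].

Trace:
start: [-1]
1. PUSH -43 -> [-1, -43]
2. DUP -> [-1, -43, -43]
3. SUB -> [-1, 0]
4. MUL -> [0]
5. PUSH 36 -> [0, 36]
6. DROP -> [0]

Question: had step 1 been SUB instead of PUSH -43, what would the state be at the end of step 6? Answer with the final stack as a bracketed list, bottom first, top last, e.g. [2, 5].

[0]

(re-executing from step 1 with the substitution; state before step 1: [-1])
1. SUB -> [-1]
2. DUP -> [-1, -1]
3. SUB -> [0]
4. MUL -> [0]
5. PUSH 36 -> [0, 36]
6. DROP -> [0]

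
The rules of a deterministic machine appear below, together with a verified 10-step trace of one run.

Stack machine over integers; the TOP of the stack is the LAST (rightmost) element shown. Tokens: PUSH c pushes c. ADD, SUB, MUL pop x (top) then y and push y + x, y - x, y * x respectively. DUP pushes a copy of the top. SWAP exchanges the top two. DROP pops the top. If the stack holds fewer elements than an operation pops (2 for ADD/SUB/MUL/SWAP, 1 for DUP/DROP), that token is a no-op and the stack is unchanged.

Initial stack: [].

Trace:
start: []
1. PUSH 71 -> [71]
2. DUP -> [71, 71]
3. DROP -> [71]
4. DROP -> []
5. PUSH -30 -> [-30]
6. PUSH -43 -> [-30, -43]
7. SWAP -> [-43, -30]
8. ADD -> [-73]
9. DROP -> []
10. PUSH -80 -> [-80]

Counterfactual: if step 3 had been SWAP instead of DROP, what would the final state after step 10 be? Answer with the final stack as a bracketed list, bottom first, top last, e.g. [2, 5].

(re-executing from step 3 with the substitution; state before step 3: [71, 71])
3. SWAP -> [71, 71]
4. DROP -> [71]
5. PUSH -30 -> [71, -30]
6. PUSH -43 -> [71, -30, -43]
7. SWAP -> [71, -43, -30]
8. ADD -> [71, -73]
9. DROP -> [71]
10. PUSH -80 -> [71, -80]

[71, -80]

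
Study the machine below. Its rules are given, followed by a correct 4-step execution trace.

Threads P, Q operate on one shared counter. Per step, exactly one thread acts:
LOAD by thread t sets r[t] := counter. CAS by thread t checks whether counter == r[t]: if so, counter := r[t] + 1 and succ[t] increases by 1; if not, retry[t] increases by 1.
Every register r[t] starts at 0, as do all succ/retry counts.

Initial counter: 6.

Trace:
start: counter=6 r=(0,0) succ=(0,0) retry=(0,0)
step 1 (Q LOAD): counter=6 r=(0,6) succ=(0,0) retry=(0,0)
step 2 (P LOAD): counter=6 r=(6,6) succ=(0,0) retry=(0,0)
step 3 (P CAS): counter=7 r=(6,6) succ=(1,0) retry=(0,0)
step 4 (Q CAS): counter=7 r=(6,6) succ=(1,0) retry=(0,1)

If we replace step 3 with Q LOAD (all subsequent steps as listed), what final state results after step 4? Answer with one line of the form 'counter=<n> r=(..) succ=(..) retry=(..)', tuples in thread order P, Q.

counter=7 r=(6,6) succ=(0,1) retry=(0,0)

(re-executing from step 3 with the substitution; state before step 3: counter=6 r=(6,6) succ=(0,0) retry=(0,0))
step 3 (Q LOAD): counter=6 r=(6,6) succ=(0,0) retry=(0,0)
step 4 (Q CAS): counter=7 r=(6,6) succ=(0,1) retry=(0,0)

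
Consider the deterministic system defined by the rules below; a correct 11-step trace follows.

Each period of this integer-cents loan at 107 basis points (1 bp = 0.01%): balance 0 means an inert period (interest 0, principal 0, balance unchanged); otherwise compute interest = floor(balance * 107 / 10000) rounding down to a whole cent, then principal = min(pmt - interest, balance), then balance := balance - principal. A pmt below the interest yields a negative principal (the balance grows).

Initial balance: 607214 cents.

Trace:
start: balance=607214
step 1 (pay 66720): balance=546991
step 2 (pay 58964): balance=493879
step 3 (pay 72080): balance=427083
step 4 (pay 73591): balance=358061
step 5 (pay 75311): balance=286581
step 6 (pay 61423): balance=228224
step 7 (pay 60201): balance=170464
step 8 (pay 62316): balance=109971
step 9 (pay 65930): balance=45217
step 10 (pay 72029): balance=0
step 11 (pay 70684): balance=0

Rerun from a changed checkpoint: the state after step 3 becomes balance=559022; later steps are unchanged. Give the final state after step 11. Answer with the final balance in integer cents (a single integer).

46372

state after step 3 := balance=559022
step 4 (pay 73591): balance=491412
step 5 (pay 75311): balance=421359
step 6 (pay 61423): balance=364444
step 7 (pay 60201): balance=308142
step 8 (pay 62316): balance=249123
step 9 (pay 65930): balance=185858
step 10 (pay 72029): balance=115817
step 11 (pay 70684): balance=46372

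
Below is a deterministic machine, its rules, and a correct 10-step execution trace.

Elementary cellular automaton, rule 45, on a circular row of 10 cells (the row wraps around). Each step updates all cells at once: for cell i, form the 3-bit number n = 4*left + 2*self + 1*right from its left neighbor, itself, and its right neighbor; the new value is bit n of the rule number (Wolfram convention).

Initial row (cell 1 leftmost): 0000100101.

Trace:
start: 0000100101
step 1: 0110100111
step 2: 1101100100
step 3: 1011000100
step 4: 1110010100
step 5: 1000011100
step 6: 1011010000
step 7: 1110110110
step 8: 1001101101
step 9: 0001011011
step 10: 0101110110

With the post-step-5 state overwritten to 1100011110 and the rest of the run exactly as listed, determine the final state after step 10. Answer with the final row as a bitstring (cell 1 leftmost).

state after step 5 := 1100011110
step 6: 1001010001
step 7: 0001110101
step 8: 0101001111
step 9: 1111001000
step 10: 1000001010

1000001010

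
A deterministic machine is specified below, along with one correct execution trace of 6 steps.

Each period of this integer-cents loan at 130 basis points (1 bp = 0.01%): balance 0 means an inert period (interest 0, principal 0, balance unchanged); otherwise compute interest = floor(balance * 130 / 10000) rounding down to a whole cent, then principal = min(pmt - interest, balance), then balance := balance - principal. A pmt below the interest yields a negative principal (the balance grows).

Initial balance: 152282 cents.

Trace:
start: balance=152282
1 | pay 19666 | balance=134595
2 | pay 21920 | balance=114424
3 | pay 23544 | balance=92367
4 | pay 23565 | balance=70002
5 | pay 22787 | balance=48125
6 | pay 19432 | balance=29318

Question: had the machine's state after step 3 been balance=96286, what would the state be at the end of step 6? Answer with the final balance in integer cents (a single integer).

33391

state after step 3 := balance=96286
4 | pay 23565 | balance=73972
5 | pay 22787 | balance=52146
6 | pay 19432 | balance=33391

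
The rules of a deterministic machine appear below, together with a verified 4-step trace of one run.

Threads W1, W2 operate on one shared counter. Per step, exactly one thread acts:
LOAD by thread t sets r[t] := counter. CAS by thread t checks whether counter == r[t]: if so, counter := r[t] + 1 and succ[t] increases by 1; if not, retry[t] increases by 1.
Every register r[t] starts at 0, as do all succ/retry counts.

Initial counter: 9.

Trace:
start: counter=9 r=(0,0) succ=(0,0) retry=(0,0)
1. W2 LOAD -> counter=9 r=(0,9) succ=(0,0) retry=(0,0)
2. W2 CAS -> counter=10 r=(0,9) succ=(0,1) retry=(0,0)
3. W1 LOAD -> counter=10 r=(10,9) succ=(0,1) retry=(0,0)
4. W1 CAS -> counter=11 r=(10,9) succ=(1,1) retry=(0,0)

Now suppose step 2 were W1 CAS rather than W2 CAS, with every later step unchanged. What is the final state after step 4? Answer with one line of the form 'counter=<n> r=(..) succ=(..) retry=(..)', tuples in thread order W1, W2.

counter=10 r=(9,9) succ=(1,0) retry=(1,0)

(re-executing from step 2 with the substitution; state before step 2: counter=9 r=(0,9) succ=(0,0) retry=(0,0))
2. W1 CAS -> counter=9 r=(0,9) succ=(0,0) retry=(1,0)
3. W1 LOAD -> counter=9 r=(9,9) succ=(0,0) retry=(1,0)
4. W1 CAS -> counter=10 r=(9,9) succ=(1,0) retry=(1,0)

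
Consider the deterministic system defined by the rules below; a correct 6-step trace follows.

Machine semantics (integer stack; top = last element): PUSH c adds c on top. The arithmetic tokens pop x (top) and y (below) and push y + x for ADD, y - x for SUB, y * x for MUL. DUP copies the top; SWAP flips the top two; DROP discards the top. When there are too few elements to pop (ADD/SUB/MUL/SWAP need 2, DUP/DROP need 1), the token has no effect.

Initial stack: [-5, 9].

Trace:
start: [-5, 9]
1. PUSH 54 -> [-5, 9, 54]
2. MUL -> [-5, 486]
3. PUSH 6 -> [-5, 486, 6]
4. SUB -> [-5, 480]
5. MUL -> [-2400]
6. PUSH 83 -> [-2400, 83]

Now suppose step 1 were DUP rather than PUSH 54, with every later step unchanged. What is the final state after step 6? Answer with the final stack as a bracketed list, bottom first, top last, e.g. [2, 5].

(re-executing from step 1 with the substitution; state before step 1: [-5, 9])
1. DUP -> [-5, 9, 9]
2. MUL -> [-5, 81]
3. PUSH 6 -> [-5, 81, 6]
4. SUB -> [-5, 75]
5. MUL -> [-375]
6. PUSH 83 -> [-375, 83]

[-375, 83]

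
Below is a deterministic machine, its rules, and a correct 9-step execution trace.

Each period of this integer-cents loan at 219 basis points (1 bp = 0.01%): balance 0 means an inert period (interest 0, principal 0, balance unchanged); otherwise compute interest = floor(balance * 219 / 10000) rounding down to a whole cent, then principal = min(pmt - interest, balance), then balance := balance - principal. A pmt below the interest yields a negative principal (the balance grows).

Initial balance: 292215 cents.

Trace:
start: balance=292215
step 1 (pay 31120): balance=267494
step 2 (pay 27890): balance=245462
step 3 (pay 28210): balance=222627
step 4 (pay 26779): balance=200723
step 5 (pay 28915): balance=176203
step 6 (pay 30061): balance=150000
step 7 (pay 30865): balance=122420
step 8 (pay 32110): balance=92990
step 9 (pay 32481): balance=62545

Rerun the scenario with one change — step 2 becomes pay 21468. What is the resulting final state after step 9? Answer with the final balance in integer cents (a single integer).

(re-executing from step 2 with the substitution; state before step 2: balance=267494)
step 2 (pay 21468): balance=251884
step 3 (pay 28210): balance=229190
step 4 (pay 26779): balance=207430
step 5 (pay 28915): balance=183057
step 6 (pay 30061): balance=157004
step 7 (pay 30865): balance=129577
step 8 (pay 32110): balance=100304
step 9 (pay 32481): balance=70019

70019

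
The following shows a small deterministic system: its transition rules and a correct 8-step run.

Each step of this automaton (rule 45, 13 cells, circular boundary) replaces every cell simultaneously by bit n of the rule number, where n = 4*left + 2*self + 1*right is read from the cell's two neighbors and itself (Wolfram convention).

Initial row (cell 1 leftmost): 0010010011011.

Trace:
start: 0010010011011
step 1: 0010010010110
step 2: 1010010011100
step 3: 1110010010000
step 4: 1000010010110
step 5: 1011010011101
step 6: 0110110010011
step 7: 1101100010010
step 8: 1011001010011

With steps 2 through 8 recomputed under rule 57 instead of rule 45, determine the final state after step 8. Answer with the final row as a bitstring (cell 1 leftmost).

1010101001010

(re-executing steps 2..8 under rule 57; state before step 2: 0010010010110)
step 2: 1001001001101
step 3: 0100100101011
step 4: 1010010010110
step 5: 0101001001101
step 6: 1010100101010
step 7: 0101010010101
step 8: 1010101001010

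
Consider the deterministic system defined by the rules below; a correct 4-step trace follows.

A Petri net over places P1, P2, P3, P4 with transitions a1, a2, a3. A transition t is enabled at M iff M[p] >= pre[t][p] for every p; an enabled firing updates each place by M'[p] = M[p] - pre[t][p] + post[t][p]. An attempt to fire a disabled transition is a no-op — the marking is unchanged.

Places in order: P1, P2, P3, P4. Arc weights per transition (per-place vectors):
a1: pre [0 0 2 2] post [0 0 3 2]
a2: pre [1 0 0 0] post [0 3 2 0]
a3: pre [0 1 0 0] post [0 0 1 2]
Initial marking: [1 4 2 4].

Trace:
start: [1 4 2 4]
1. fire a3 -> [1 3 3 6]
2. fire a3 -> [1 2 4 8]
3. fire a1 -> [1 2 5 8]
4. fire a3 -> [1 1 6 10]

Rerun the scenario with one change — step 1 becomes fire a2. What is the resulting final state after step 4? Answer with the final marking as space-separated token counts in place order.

0 5 7 8

(re-executing from step 1 with the substitution; state before step 1: [1 4 2 4])
1. fire a2 -> [0 7 4 4]
2. fire a3 -> [0 6 5 6]
3. fire a1 -> [0 6 6 6]
4. fire a3 -> [0 5 7 8]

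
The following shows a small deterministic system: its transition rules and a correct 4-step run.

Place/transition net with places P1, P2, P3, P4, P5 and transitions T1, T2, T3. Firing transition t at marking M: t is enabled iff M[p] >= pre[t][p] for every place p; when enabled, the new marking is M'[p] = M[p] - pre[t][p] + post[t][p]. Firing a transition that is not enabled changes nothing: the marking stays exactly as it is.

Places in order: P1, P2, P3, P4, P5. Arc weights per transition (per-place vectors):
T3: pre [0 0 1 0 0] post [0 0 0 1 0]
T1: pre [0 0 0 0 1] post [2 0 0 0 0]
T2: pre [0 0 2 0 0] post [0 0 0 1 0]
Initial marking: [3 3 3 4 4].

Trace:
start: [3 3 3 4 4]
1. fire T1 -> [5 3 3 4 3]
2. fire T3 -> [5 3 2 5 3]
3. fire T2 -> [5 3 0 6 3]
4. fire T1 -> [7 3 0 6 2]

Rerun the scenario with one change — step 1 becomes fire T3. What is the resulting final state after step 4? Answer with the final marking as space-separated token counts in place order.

5 3 1 6 3

(re-executing from step 1 with the substitution; state before step 1: [3 3 3 4 4])
1. fire T3 -> [3 3 2 5 4]
2. fire T3 -> [3 3 1 6 4]
3. fire T2 -> [3 3 1 6 4]
4. fire T1 -> [5 3 1 6 3]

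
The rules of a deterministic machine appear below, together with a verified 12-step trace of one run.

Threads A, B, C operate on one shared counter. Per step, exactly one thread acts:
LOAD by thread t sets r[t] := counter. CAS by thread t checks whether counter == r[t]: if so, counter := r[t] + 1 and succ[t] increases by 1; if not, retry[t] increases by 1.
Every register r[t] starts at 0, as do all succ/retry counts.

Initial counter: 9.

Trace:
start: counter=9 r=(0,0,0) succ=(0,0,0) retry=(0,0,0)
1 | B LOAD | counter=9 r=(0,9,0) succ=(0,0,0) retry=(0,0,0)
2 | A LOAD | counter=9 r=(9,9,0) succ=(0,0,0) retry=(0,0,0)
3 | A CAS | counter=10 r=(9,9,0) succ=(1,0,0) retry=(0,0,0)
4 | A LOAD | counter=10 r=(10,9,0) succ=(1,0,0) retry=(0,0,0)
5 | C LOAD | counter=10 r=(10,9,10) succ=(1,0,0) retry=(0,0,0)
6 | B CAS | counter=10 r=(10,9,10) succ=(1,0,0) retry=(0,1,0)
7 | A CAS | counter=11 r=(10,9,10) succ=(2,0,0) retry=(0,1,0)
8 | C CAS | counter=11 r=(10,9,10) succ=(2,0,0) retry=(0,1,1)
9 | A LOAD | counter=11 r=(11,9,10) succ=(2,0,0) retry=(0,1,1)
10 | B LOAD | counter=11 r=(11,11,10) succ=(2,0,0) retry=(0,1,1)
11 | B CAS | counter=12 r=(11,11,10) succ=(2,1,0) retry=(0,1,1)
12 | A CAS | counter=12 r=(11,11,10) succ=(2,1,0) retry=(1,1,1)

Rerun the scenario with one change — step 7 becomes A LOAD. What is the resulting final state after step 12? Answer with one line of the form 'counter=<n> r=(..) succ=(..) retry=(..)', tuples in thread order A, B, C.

counter=12 r=(11,11,10) succ=(1,1,1) retry=(1,1,0)

(re-executing from step 7 with the substitution; state before step 7: counter=10 r=(10,9,10) succ=(1,0,0) retry=(0,1,0))
7 | A LOAD | counter=10 r=(10,9,10) succ=(1,0,0) retry=(0,1,0)
8 | C CAS | counter=11 r=(10,9,10) succ=(1,0,1) retry=(0,1,0)
9 | A LOAD | counter=11 r=(11,9,10) succ=(1,0,1) retry=(0,1,0)
10 | B LOAD | counter=11 r=(11,11,10) succ=(1,0,1) retry=(0,1,0)
11 | B CAS | counter=12 r=(11,11,10) succ=(1,1,1) retry=(0,1,0)
12 | A CAS | counter=12 r=(11,11,10) succ=(1,1,1) retry=(1,1,0)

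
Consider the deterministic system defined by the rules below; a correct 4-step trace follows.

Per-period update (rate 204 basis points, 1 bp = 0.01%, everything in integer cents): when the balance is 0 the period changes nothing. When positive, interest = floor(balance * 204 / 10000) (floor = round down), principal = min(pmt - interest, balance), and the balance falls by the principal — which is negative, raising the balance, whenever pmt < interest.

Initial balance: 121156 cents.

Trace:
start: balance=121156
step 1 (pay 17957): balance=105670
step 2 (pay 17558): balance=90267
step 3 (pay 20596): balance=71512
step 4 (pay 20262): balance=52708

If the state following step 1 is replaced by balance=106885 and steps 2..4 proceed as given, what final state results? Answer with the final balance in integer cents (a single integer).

state after step 1 := balance=106885
step 2 (pay 17558): balance=91507
step 3 (pay 20596): balance=72777
step 4 (pay 20262): balance=53999

53999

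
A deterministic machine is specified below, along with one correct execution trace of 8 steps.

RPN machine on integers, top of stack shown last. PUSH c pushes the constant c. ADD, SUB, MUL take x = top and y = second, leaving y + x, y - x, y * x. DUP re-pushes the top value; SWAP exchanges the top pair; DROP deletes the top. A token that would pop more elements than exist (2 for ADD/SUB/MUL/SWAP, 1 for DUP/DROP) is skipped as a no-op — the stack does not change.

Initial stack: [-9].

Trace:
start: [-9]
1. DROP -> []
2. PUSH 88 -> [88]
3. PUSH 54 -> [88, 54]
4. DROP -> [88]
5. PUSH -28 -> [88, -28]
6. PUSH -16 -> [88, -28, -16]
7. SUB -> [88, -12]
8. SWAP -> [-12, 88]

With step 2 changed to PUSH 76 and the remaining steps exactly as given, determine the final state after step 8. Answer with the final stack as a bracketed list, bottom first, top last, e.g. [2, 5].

(re-executing from step 2 with the substitution; state before step 2: [])
2. PUSH 76 -> [76]
3. PUSH 54 -> [76, 54]
4. DROP -> [76]
5. PUSH -28 -> [76, -28]
6. PUSH -16 -> [76, -28, -16]
7. SUB -> [76, -12]
8. SWAP -> [-12, 76]

[-12, 76]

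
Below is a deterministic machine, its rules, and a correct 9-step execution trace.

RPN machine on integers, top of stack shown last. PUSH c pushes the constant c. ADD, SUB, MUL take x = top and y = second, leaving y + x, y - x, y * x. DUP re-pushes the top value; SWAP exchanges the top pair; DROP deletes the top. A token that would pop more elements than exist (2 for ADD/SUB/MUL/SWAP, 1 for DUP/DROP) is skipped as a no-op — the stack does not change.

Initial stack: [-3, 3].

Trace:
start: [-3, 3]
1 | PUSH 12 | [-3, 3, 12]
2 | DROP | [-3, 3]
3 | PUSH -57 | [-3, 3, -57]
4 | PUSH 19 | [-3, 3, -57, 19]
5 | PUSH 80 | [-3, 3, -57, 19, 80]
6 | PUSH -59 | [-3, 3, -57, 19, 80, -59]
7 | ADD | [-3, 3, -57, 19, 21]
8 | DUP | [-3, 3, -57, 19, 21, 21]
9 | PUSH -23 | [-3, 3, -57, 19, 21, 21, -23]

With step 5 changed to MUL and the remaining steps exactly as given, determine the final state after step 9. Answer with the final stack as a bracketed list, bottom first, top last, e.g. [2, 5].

[-3, 3, -1142, -1142, -23]

(re-executing from step 5 with the substitution; state before step 5: [-3, 3, -57, 19])
5 | MUL | [-3, 3, -1083]
6 | PUSH -59 | [-3, 3, -1083, -59]
7 | ADD | [-3, 3, -1142]
8 | DUP | [-3, 3, -1142, -1142]
9 | PUSH -23 | [-3, 3, -1142, -1142, -23]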